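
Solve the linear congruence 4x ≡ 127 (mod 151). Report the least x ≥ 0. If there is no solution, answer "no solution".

First find gcd(4, 151):
151 = 37×4 + 3
4 = 1×3 + 1
3 = 3×1 + 0
gcd = 1, so a unique solution mod 151 exists.
Back-substitute for the Bézout coefficients:
1 = 4 − 3
1 = −151 + 38·4
So 4·(38) ≡ 1 (mod 151), giving 4⁻¹ ≡ 38.
x ≡ 4⁻¹·127 ≡ 38·127 ≡ 145 (mod 151).

145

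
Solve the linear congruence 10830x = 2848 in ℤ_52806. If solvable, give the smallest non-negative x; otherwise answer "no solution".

no solution

gcd(10830, 52806):
52806 = 4×10830 + 9486
10830 = 1×9486 + 1344
9486 = 7×1344 + 78
1344 = 17×78 + 18
78 = 4×18 + 6
18 = 3×6 + 0
gcd = 6, but 6 ∤ 2848, so the congruence has no solution.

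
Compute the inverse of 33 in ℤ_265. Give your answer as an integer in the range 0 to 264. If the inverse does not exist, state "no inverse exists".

257

gcd(265, 33) by repeated division:
265 = 8*33 + 1
33 = 33*1 + 0
gcd = 1, so the inverse exists. Back-substitute:
1 = 265 − 8·33
Thus 33·(-8) ≡ 1 (mod 265); reducing, -8 mod 265 = 257.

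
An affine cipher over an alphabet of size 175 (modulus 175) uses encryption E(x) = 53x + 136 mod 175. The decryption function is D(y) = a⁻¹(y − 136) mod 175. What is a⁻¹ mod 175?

Run Euclid on (175, 53):
175 = 3·53 + 16
53 = 3·16 + 5
16 = 3·5 + 1
5 = 5·1 + 0
gcd = 1, so the inverse exists. Back-substitute:
1 = 16 − 3·5
1 = −3·53 + 10·16
1 = 10·175 − 33·53
So 53·(-33) ≡ 1 (mod 175), and -33 ≡ 142 (mod 175).

142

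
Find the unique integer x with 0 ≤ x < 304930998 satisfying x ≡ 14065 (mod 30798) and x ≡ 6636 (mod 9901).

197244457

Write x = 14065 + 30798·k. Then 30798·k ≡ 6636 − 14065 ≡ 2472 (mod 9901).
Need 30798⁻¹ mod 9901. Extended Euclid on (9901, 1095):
9901 = 9×1095 + 46
1095 = 23×46 + 37
46 = 1×37 + 9
37 = 4×9 + 1
9 = 9×1 + 0
Back-substitute:
1 = 37 − 4·9
1 = −4·46 + 5·37
1 = 5·1095 − 119·46
1 = −119·9901 + 1076·1095
30798⁻¹ ≡ 1076 (mod 9901), so k ≡ 1076·2472 ≡ 6404 (mod 9901).
x = 14065 + 30798·6404 = 197244457.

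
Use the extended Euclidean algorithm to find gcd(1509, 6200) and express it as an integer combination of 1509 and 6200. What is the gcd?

1

Apply Euclid's algorithm to 6200 and 1509:
6200 = 4*1509 + 164
1509 = 9*164 + 33
164 = 4*33 + 32
33 = 1*32 + 1
32 = 32*1 + 0
gcd(1509, 6200) = 1.
Express as a combination:
1 = 33 − 32
1 = −164 + 5·33
1 = 5·1509 − 46·164
1 = −46·6200 + 189·1509
So 1 = (-46)·6200 + (189)·1509.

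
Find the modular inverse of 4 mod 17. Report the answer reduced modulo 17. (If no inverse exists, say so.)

gcd(17, 4) by repeated division:
17 = 4·4 + 1
4 = 4·1 + 0
gcd = 1, so the inverse exists. Back-substitute:
1 = 17 − 4·4
Thus 4·(-4) ≡ 1 (mod 17); reducing, -4 mod 17 = 13.

13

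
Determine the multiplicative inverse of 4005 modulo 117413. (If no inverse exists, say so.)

Extended Euclidean algorithm:
117413 = 29*4005 + 1268
4005 = 3*1268 + 201
1268 = 6*201 + 62
201 = 3*62 + 15
62 = 4*15 + 2
15 = 7*2 + 1
2 = 2*1 + 0
Since gcd(4005, 117413) = 1, back-substitute to write 1 as a combination:
1 = 15 − 7·2
1 = −7·62 + 29·15
1 = 29·201 − 94·62
1 = −94·1268 + 593·201
1 = 593·4005 − 1873·1268
1 = −1873·117413 + 54910·4005
So 4005·54910 ≡ 1 (mod 117413).

54910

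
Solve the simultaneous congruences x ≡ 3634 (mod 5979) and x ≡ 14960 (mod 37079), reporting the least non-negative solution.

156784972

Write x = 3634 + 5979·k. Then 5979·k ≡ 14960 − 3634 ≡ 11326 (mod 37079).
Need 5979⁻¹ mod 37079. Extended Euclid on (37079, 5979):
37079 = 6*5979 + 1205
5979 = 4*1205 + 1159
1205 = 1*1159 + 46
1159 = 25*46 + 9
46 = 5*9 + 1
9 = 9*1 + 0
Back-substitute:
1 = 46 − 5·9
1 = −5·1159 + 126·46
1 = 126·1205 − 131·1159
1 = −131·5979 + 650·1205
1 = 650·37079 − 4031·5979
5979⁻¹ ≡ 33048 (mod 37079), so k ≡ 33048·11326 ≡ 26222 (mod 37079).
x = 3634 + 5979·26222 = 156784972.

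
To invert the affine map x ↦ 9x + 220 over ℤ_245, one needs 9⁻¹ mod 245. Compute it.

109

Run Euclid on (245, 9):
245 = 27*9 + 2
9 = 4*2 + 1
2 = 2*1 + 0
gcd = 1, so the inverse exists. Back-substitute:
1 = 9 − 4·2
1 = −4·245 + 109·9
So 9·109 ≡ 1 (mod 245).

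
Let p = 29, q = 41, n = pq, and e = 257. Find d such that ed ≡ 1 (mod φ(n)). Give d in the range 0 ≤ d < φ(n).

353

φ(n) = (p−1)(q−1) = 28·40 = 1120.
Need d with 257·d ≡ 1 (mod 1120). Apply the extended Euclidean algorithm:
1120 = 4×257 + 92
257 = 2×92 + 73
92 = 1×73 + 19
73 = 3×19 + 16
19 = 1×16 + 3
16 = 5×3 + 1
3 = 3×1 + 0
Back-substitute:
1 = 16 − 5·3
1 = −5·19 + 6·16
1 = 6·73 − 23·19
1 = −23·92 + 29·73
1 = 29·257 − 81·92
1 = −81·1120 + 353·257
So 257·353 ≡ 1 (mod 1120), hence d = 353.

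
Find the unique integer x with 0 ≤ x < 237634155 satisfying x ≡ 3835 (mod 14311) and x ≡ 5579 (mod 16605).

69397874

Write x = 3835 + 14311·k. Then 14311·k ≡ 5579 − 3835 ≡ 1744 (mod 16605).
Need 14311⁻¹ mod 16605. Extended Euclid on (16605, 14311):
16605 = 1*14311 + 2294
14311 = 6*2294 + 547
2294 = 4*547 + 106
547 = 5*106 + 17
106 = 6*17 + 4
17 = 4*4 + 1
4 = 4*1 + 0
Back-substitute:
1 = 17 − 4·4
1 = −4·106 + 25·17
1 = 25·547 − 129·106
1 = −129·2294 + 541·547
1 = 541·14311 − 3375·2294
1 = −3375·16605 + 3916·14311
14311⁻¹ ≡ 3916 (mod 16605), so k ≡ 3916·1744 ≡ 4849 (mod 16605).
x = 3835 + 14311·4849 = 69397874.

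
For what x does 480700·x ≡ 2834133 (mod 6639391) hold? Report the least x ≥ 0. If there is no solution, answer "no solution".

gcd(480700, 6639391):
6639391 = 13·480700 + 390291
480700 = 1·390291 + 90409
390291 = 4·90409 + 28655
90409 = 3·28655 + 4444
28655 = 6·4444 + 1991
4444 = 2·1991 + 462
1991 = 4·462 + 143
462 = 3·143 + 33
143 = 4·33 + 11
33 = 3·11 + 0
gcd = 11, but 11 ∤ 2834133, so the congruence has no solution.

no solution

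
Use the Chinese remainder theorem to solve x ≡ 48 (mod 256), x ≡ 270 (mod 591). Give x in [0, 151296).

Write x = 48 + 256·k. Then 256·k ≡ 270 − 48 ≡ 222 (mod 591).
Need 256⁻¹ mod 591. Extended Euclid on (591, 256):
591 = 2×256 + 79
256 = 3×79 + 19
79 = 4×19 + 3
19 = 6×3 + 1
3 = 3×1 + 0
Back-substitute:
1 = 19 − 6·3
1 = −6·79 + 25·19
1 = 25·256 − 81·79
1 = −81·591 + 187·256
256⁻¹ ≡ 187 (mod 591), so k ≡ 187·222 ≡ 144 (mod 591).
x = 48 + 256·144 = 36912.

36912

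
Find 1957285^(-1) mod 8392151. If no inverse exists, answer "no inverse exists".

1157811

Apply the Euclidean algorithm to 8392151 and 1957285:
8392151 = 4·1957285 + 563011
1957285 = 3·563011 + 268252
563011 = 2·268252 + 26507
268252 = 10·26507 + 3182
26507 = 8·3182 + 1051
3182 = 3·1051 + 29
1051 = 36·29 + 7
29 = 4·7 + 1
7 = 7·1 + 0
The gcd is 1. Working backward:
1 = 29 − 4·7
1 = −4·1051 + 145·29
1 = 145·3182 − 439·1051
1 = −439·26507 + 3657·3182
1 = 3657·268252 − 37009·26507
1 = −37009·563011 + 77675·268252
1 = 77675·1957285 − 270034·563011
1 = −270034·8392151 + 1157811·1957285
So 1957285·1157811 ≡ 1 (mod 8392151).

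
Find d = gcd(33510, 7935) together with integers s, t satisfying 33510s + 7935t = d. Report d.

15

Euclidean algorithm:
33510 = 4*7935 + 1770
7935 = 4*1770 + 855
1770 = 2*855 + 60
855 = 14*60 + 15
60 = 4*15 + 0
gcd(33510, 7935) = 15.
Working backward:
15 = 855 − 14·60
15 = −14·1770 + 29·855
15 = 29·7935 − 130·1770
15 = −130·33510 + 549·7935
So 15 = (-130)·33510 + (549)·7935.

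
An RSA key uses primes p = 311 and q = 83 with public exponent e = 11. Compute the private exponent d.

2311

φ(n) = (p−1)(q−1) = 310·82 = 25420.
Need d with 11·d ≡ 1 (mod 25420). Apply the extended Euclidean algorithm:
25420 = 2310×11 + 10
11 = 1×10 + 1
10 = 10×1 + 0
Back-substitute:
1 = 11 − 10
1 = −25420 + 2311·11
So 11·2311 ≡ 1 (mod 25420), hence d = 2311.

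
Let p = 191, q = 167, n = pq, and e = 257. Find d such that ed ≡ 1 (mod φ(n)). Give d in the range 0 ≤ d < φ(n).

22213

φ(n) = (p−1)(q−1) = 190·166 = 31540.
Need d with 257·d ≡ 1 (mod 31540). Apply the extended Euclidean algorithm:
31540 = 122*257 + 186
257 = 1*186 + 71
186 = 2*71 + 44
71 = 1*44 + 27
44 = 1*27 + 17
27 = 1*17 + 10
17 = 1*10 + 7
10 = 1*7 + 3
7 = 2*3 + 1
3 = 3*1 + 0
Back-substitute:
1 = 7 − 2·3
1 = −2·10 + 3·7
1 = 3·17 − 5·10
1 = −5·27 + 8·17
1 = 8·44 − 13·27
1 = −13·71 + 21·44
1 = 21·186 − 55·71
1 = −55·257 + 76·186
1 = 76·31540 − 9327·257
So 257·(-9327) ≡ 1 (mod 31540), hence d ≡ -9327 ≡ 22213 (mod 31540).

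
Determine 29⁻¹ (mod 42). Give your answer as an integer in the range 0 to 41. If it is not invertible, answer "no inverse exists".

29

Apply the Euclidean algorithm to 42 and 29:
42 = 1*29 + 13
29 = 2*13 + 3
13 = 4*3 + 1
3 = 3*1 + 0
gcd = 1, so the inverse exists. Back-substitute:
1 = 13 − 4·3
1 = −4·29 + 9·13
1 = 9·42 − 13·29
So 29·(-13) ≡ 1 (mod 42), and -13 ≡ 29 (mod 42).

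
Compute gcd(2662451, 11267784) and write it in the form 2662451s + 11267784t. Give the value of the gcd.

Apply Euclid's algorithm to 11267784 and 2662451:
11267784 = 4·2662451 + 617980
2662451 = 4·617980 + 190531
617980 = 3·190531 + 46387
190531 = 4·46387 + 4983
46387 = 9·4983 + 1540
4983 = 3·1540 + 363
1540 = 4·363 + 88
363 = 4·88 + 11
88 = 8·11 + 0
gcd(2662451, 11267784) = 11.
Express as a combination:
11 = 363 − 4·88
11 = −4·1540 + 17·363
11 = 17·4983 − 55·1540
11 = −55·46387 + 512·4983
11 = 512·190531 − 2103·46387
11 = −2103·617980 + 6821·190531
11 = 6821·2662451 − 29387·617980
11 = −29387·11267784 + 124369·2662451
So 11 = (-29387)·11267784 + (124369)·2662451.

11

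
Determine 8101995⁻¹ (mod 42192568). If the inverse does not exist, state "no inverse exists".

Compute gcd(8101995, 42192568):
42192568 = 5×8101995 + 1682593
8101995 = 4×1682593 + 1371623
1682593 = 1×1371623 + 310970
1371623 = 4×310970 + 127743
310970 = 2×127743 + 55484
127743 = 2×55484 + 16775
55484 = 3×16775 + 5159
16775 = 3×5159 + 1298
5159 = 3×1298 + 1265
1298 = 1×1265 + 33
1265 = 38×33 + 11
33 = 3×11 + 0
The gcd is 11, not 1, hence no inverse exists.

no inverse exists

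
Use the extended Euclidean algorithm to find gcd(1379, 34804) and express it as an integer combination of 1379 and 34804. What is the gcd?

Euclidean algorithm:
34804 = 25·1379 + 329
1379 = 4·329 + 63
329 = 5·63 + 14
63 = 4·14 + 7
14 = 2·7 + 0
gcd(1379, 34804) = 7.
Working backward:
7 = 63 − 4·14
7 = −4·329 + 21·63
7 = 21·1379 − 88·329
7 = −88·34804 + 2221·1379
So 7 = (-88)·34804 + (2221)·1379.

7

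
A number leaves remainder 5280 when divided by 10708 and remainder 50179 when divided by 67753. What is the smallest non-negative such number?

547291160

Write x = 5280 + 10708·k. Then 10708·k ≡ 50179 − 5280 ≡ 44899 (mod 67753).
Need 10708⁻¹ mod 67753. Extended Euclid on (67753, 10708):
67753 = 6*10708 + 3505
10708 = 3*3505 + 193
3505 = 18*193 + 31
193 = 6*31 + 7
31 = 4*7 + 3
7 = 2*3 + 1
3 = 3*1 + 0
Back-substitute:
1 = 7 − 2·3
1 = −2·31 + 9·7
1 = 9·193 − 56·31
1 = −56·3505 + 1017·193
1 = 1017·10708 − 3107·3505
1 = −3107·67753 + 19659·10708
10708⁻¹ ≡ 19659 (mod 67753), so k ≡ 19659·44899 ≡ 51110 (mod 67753).
x = 5280 + 10708·51110 = 547291160.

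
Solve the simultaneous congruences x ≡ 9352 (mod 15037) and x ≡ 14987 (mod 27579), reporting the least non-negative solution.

Write x = 9352 + 15037·k. Then 15037·k ≡ 14987 − 9352 ≡ 5635 (mod 27579).
Need 15037⁻¹ mod 27579. Extended Euclid on (27579, 15037):
27579 = 1×15037 + 12542
15037 = 1×12542 + 2495
12542 = 5×2495 + 67
2495 = 37×67 + 16
67 = 4×16 + 3
16 = 5×3 + 1
3 = 3×1 + 0
Back-substitute:
1 = 16 − 5·3
1 = −5·67 + 21·16
1 = 21·2495 − 782·67
1 = −782·12542 + 3931·2495
1 = 3931·15037 − 4713·12542
1 = −4713·27579 + 8644·15037
15037⁻¹ ≡ 8644 (mod 27579), so k ≡ 8644·5635 ≡ 4426 (mod 27579).
x = 9352 + 15037·4426 = 66563114.

66563114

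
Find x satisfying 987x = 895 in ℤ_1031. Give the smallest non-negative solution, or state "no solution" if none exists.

First find gcd(987, 1031):
1031 = 1·987 + 44
987 = 22·44 + 19
44 = 2·19 + 6
19 = 3·6 + 1
6 = 6·1 + 0
gcd = 1, so a unique solution mod 1031 exists.
Back-substitute for the Bézout coefficients:
1 = 19 − 3·6
1 = −3·44 + 7·19
1 = 7·987 − 157·44
1 = −157·1031 + 164·987
So 987·(164) ≡ 1 (mod 1031), giving 987⁻¹ ≡ 164.
x ≡ 987⁻¹·895 ≡ 164·895 ≡ 378 (mod 1031).

378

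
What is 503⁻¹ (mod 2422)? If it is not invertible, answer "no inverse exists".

Run Euclid on (2422, 503):
2422 = 4·503 + 410
503 = 1·410 + 93
410 = 4·93 + 38
93 = 2·38 + 17
38 = 2·17 + 4
17 = 4·4 + 1
4 = 4·1 + 0
Since gcd(503, 2422) = 1, back-substitute to write 1 as a combination:
1 = 17 − 4·4
1 = −4·38 + 9·17
1 = 9·93 − 22·38
1 = −22·410 + 97·93
1 = 97·503 − 119·410
1 = −119·2422 + 573·503
So 503·573 ≡ 1 (mod 2422).

573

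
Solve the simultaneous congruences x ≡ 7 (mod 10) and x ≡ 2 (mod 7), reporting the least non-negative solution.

37

Write x = 7 + 10·k. Then 10·k ≡ 2 − 7 ≡ 2 (mod 7).
Need 10⁻¹ mod 7. Extended Euclid on (7, 3):
7 = 2*3 + 1
3 = 3*1 + 0
Back-substitute:
1 = 7 − 2·3
10⁻¹ ≡ 5 (mod 7), so k ≡ 5·2 ≡ 3 (mod 7).
x = 7 + 10·3 = 37.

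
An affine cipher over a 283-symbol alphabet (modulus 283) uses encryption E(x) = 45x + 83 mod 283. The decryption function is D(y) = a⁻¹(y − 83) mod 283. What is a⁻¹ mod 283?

239

gcd(283, 45) by repeated division:
283 = 6×45 + 13
45 = 3×13 + 6
13 = 2×6 + 1
6 = 6×1 + 0
Since gcd(45, 283) = 1, back-substitute to write 1 as a combination:
1 = 13 − 2·6
1 = −2·45 + 7·13
1 = 7·283 − 44·45
Thus 45·(-44) ≡ 1 (mod 283); reducing, -44 mod 283 = 239.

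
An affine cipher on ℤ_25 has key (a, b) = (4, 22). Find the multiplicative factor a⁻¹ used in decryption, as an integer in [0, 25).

Apply the Euclidean algorithm to 25 and 4:
25 = 6×4 + 1
4 = 4×1 + 0
The gcd is 1. Working backward:
1 = 25 − 6·4
Thus 4·(-6) ≡ 1 (mod 25); reducing, -6 mod 25 = 19.

19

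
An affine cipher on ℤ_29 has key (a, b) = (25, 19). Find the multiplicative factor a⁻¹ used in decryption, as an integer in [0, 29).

gcd(29, 25) by repeated division:
29 = 1*25 + 4
25 = 6*4 + 1
4 = 4*1 + 0
gcd = 1, so the inverse exists. Back-substitute:
1 = 25 − 6·4
1 = −6·29 + 7·25
So 25·7 ≡ 1 (mod 29).

7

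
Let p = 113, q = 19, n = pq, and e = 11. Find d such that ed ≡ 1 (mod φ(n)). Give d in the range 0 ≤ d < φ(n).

φ(n) = (p−1)(q−1) = 112·18 = 2016.
Need d with 11·d ≡ 1 (mod 2016). Apply the extended Euclidean algorithm:
2016 = 183·11 + 3
11 = 3·3 + 2
3 = 1·2 + 1
2 = 2·1 + 0
Back-substitute:
1 = 3 − 2
1 = −11 + 4·3
1 = 4·2016 − 733·11
So 11·(-733) ≡ 1 (mod 2016), hence d ≡ -733 ≡ 1283 (mod 2016).

1283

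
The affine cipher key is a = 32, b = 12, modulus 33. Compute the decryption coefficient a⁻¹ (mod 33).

Extended Euclidean algorithm:
33 = 1·32 + 1
32 = 32·1 + 0
gcd = 1, so the inverse exists. Back-substitute:
1 = 33 − 32
So 32·(-1) ≡ 1 (mod 33), and -1 ≡ 32 (mod 33).

32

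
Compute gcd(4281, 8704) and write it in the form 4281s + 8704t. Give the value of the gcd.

Euclidean algorithm:
8704 = 2·4281 + 142
4281 = 30·142 + 21
142 = 6·21 + 16
21 = 1·16 + 5
16 = 3·5 + 1
5 = 5·1 + 0
gcd(4281, 8704) = 1.
Working backward:
1 = 16 − 3·5
1 = −3·21 + 4·16
1 = 4·142 − 27·21
1 = −27·4281 + 814·142
1 = 814·8704 − 1655·4281
So 1 = (814)·8704 + (-1655)·4281.

1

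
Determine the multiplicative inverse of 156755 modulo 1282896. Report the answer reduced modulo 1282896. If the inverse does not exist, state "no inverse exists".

869387

Apply the Euclidean algorithm to 1282896 and 156755:
1282896 = 8*156755 + 28856
156755 = 5*28856 + 12475
28856 = 2*12475 + 3906
12475 = 3*3906 + 757
3906 = 5*757 + 121
757 = 6*121 + 31
121 = 3*31 + 28
31 = 1*28 + 3
28 = 9*3 + 1
3 = 3*1 + 0
Since gcd(156755, 1282896) = 1, back-substitute to write 1 as a combination:
1 = 28 − 9·3
1 = −9·31 + 10·28
1 = 10·121 − 39·31
1 = −39·757 + 244·121
1 = 244·3906 − 1259·757
1 = −1259·12475 + 4021·3906
1 = 4021·28856 − 9301·12475
1 = −9301·156755 + 50526·28856
1 = 50526·1282896 − 413509·156755
So 156755·(-413509) ≡ 1 (mod 1282896), and -413509 ≡ 869387 (mod 1282896).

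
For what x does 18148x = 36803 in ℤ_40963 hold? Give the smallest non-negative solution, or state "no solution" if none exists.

72

First find gcd(18148, 40963):
40963 = 2*18148 + 4667
18148 = 3*4667 + 4147
4667 = 1*4147 + 520
4147 = 7*520 + 507
520 = 1*507 + 13
507 = 39*13 + 0
gcd = 13 and 13 | 36803, so solutions exist. Divide through by 13: 1396x ≡ 2831 (mod 3151).
Now find 1396⁻¹ mod 3151:
3151 = 2*1396 + 359
1396 = 3*359 + 319
359 = 1*319 + 40
319 = 7*40 + 39
40 = 1*39 + 1
39 = 39*1 + 0
Back-substitute:
1 = 40 − 39
1 = −319 + 8·40
1 = 8·359 − 9·319
1 = −9·1396 + 35·359
1 = 35·3151 − 79·1396
So 1396·(-79) ≡ 1 (mod 3151), i.e. 1396⁻¹ ≡ 3072.
Then x ≡ 3072·2831 ≡ 72 (mod 3151); the smallest non-negative solution is x = 72.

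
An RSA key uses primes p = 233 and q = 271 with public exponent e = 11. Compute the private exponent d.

51251

φ(n) = (p−1)(q−1) = 232·270 = 62640.
Need d with 11·d ≡ 1 (mod 62640). Apply the extended Euclidean algorithm:
62640 = 5694×11 + 6
11 = 1×6 + 5
6 = 1×5 + 1
5 = 5×1 + 0
Back-substitute:
1 = 6 − 5
1 = −11 + 2·6
1 = 2·62640 − 11389·11
So 11·(-11389) ≡ 1 (mod 62640), hence d ≡ -11389 ≡ 51251 (mod 62640).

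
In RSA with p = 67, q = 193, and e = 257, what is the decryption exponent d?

φ(n) = (p−1)(q−1) = 66·192 = 12672.
Need d with 257·d ≡ 1 (mod 12672). Apply the extended Euclidean algorithm:
12672 = 49×257 + 79
257 = 3×79 + 20
79 = 3×20 + 19
20 = 1×19 + 1
19 = 19×1 + 0
Back-substitute:
1 = 20 − 19
1 = −79 + 4·20
1 = 4·257 − 13·79
1 = −13·12672 + 641·257
So 257·641 ≡ 1 (mod 12672), hence d = 641.

641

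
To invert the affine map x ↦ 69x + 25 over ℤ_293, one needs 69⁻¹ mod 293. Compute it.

17

gcd(293, 69) by repeated division:
293 = 4*69 + 17
69 = 4*17 + 1
17 = 17*1 + 0
Since gcd(69, 293) = 1, back-substitute to write 1 as a combination:
1 = 69 − 4·17
1 = −4·293 + 17·69
So 69·17 ≡ 1 (mod 293).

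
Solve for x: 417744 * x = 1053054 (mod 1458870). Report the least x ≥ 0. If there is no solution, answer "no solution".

126321

First find gcd(417744, 1458870):
1458870 = 3*417744 + 205638
417744 = 2*205638 + 6468
205638 = 31*6468 + 5130
6468 = 1*5130 + 1338
5130 = 3*1338 + 1116
1338 = 1*1116 + 222
1116 = 5*222 + 6
222 = 37*6 + 0
gcd = 6 and 6 | 1053054, so solutions exist. Divide through by 6: 69624x ≡ 175509 (mod 243145).
Now find 69624⁻¹ mod 243145:
243145 = 3·69624 + 34273
69624 = 2·34273 + 1078
34273 = 31·1078 + 855
1078 = 1·855 + 223
855 = 3·223 + 186
223 = 1·186 + 37
186 = 5·37 + 1
37 = 37·1 + 0
Back-substitute:
1 = 186 − 5·37
1 = −5·223 + 6·186
1 = 6·855 − 23·223
1 = −23·1078 + 29·855
1 = 29·34273 − 922·1078
1 = −922·69624 + 1873·34273
1 = 1873·243145 − 6541·69624
So 69624·(-6541) ≡ 1 (mod 243145), i.e. 69624⁻¹ ≡ 236604.
Then x ≡ 236604·175509 ≡ 126321 (mod 243145); the smallest non-negative solution is x = 126321.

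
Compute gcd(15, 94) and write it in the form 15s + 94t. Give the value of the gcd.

1

Apply Euclid's algorithm to 94 and 15:
94 = 6×15 + 4
15 = 3×4 + 3
4 = 1×3 + 1
3 = 3×1 + 0
gcd(15, 94) = 1.
Working backward:
1 = 4 − 3
1 = −15 + 4·4
1 = 4·94 − 25·15
So 1 = (4)·94 + (-25)·15.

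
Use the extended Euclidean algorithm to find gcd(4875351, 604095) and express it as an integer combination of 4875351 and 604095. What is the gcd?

Apply Euclid's algorithm to 4875351 and 604095:
4875351 = 8·604095 + 42591
604095 = 14·42591 + 7821
42591 = 5·7821 + 3486
7821 = 2·3486 + 849
3486 = 4·849 + 90
849 = 9·90 + 39
90 = 2·39 + 12
39 = 3·12 + 3
12 = 4·3 + 0
gcd(4875351, 604095) = 3.
Working backward:
3 = 39 − 3·12
3 = −3·90 + 7·39
3 = 7·849 − 66·90
3 = −66·3486 + 271·849
3 = 271·7821 − 608·3486
3 = −608·42591 + 3311·7821
3 = 3311·604095 − 46962·42591
3 = −46962·4875351 + 379007·604095
So 3 = (-46962)·4875351 + (379007)·604095.

3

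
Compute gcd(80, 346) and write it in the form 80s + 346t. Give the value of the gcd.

2

Euclidean algorithm:
346 = 4*80 + 26
80 = 3*26 + 2
26 = 13*2 + 0
gcd(80, 346) = 2.
Working backward:
2 = 80 − 3·26
2 = −3·346 + 13·80
So 2 = (-3)·346 + (13)·80.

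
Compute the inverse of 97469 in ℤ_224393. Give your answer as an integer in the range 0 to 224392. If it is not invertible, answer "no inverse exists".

Apply the Euclidean algorithm to 224393 and 97469:
224393 = 2×97469 + 29455
97469 = 3×29455 + 9104
29455 = 3×9104 + 2143
9104 = 4×2143 + 532
2143 = 4×532 + 15
532 = 35×15 + 7
15 = 2×7 + 1
7 = 7×1 + 0
gcd = 1, so the inverse exists. Back-substitute:
1 = 15 − 2·7
1 = −2·532 + 71·15
1 = 71·2143 − 286·532
1 = −286·9104 + 1215·2143
1 = 1215·29455 − 3931·9104
1 = −3931·97469 + 13008·29455
1 = 13008·224393 − 29947·97469
Thus 97469·(-29947) ≡ 1 (mod 224393); reducing, -29947 mod 224393 = 194446.

194446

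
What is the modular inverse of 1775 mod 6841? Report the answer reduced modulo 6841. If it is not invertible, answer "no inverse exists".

Run Euclid on (6841, 1775):
6841 = 3*1775 + 1516
1775 = 1*1516 + 259
1516 = 5*259 + 221
259 = 1*221 + 38
221 = 5*38 + 31
38 = 1*31 + 7
31 = 4*7 + 3
7 = 2*3 + 1
3 = 3*1 + 0
Since gcd(1775, 6841) = 1, back-substitute to write 1 as a combination:
1 = 7 − 2·3
1 = −2·31 + 9·7
1 = 9·38 − 11·31
1 = −11·221 + 64·38
1 = 64·259 − 75·221
1 = −75·1516 + 439·259
1 = 439·1775 − 514·1516
1 = −514·6841 + 1981·1775
So 1775·1981 ≡ 1 (mod 6841).

1981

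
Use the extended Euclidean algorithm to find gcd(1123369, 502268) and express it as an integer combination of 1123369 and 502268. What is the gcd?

Repeated division:
1123369 = 2×502268 + 118833
502268 = 4×118833 + 26936
118833 = 4×26936 + 11089
26936 = 2×11089 + 4758
11089 = 2×4758 + 1573
4758 = 3×1573 + 39
1573 = 40×39 + 13
39 = 3×13 + 0
gcd(1123369, 502268) = 13.
Working backward:
13 = 1573 − 40·39
13 = −40·4758 + 121·1573
13 = 121·11089 − 282·4758
13 = −282·26936 + 685·11089
13 = 685·118833 − 3022·26936
13 = −3022·502268 + 12773·118833
13 = 12773·1123369 − 28568·502268
So 13 = (12773)·1123369 + (-28568)·502268.

13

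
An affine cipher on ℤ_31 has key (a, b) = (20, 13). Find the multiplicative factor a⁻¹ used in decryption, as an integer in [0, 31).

Run Euclid on (31, 20):
31 = 1×20 + 11
20 = 1×11 + 9
11 = 1×9 + 2
9 = 4×2 + 1
2 = 2×1 + 0
The gcd is 1. Working backward:
1 = 9 − 4·2
1 = −4·11 + 5·9
1 = 5·20 − 9·11
1 = −9·31 + 14·20
So 20·14 ≡ 1 (mod 31).

14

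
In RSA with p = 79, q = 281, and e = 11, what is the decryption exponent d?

φ(n) = (p−1)(q−1) = 78·280 = 21840.
Need d with 11·d ≡ 1 (mod 21840). Apply the extended Euclidean algorithm:
21840 = 1985·11 + 5
11 = 2·5 + 1
5 = 5·1 + 0
Back-substitute:
1 = 11 − 2·5
1 = −2·21840 + 3971·11
So 11·3971 ≡ 1 (mod 21840), hence d = 3971.

3971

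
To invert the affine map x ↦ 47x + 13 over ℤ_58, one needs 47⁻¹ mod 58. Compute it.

21

Apply the Euclidean algorithm to 58 and 47:
58 = 1×47 + 11
47 = 4×11 + 3
11 = 3×3 + 2
3 = 1×2 + 1
2 = 2×1 + 0
The gcd is 1. Working backward:
1 = 3 − 2
1 = −11 + 4·3
1 = 4·47 − 17·11
1 = −17·58 + 21·47
So 47·21 ≡ 1 (mod 58).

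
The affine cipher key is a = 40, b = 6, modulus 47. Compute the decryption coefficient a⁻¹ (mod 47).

Run Euclid on (47, 40):
47 = 1*40 + 7
40 = 5*7 + 5
7 = 1*5 + 2
5 = 2*2 + 1
2 = 2*1 + 0
Since gcd(40, 47) = 1, back-substitute to write 1 as a combination:
1 = 5 − 2·2
1 = −2·7 + 3·5
1 = 3·40 − 17·7
1 = −17·47 + 20·40
So 40·20 ≡ 1 (mod 47).

20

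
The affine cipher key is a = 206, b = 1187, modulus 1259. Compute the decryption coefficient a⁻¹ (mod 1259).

1204

gcd(1259, 206) by repeated division:
1259 = 6×206 + 23
206 = 8×23 + 22
23 = 1×22 + 1
22 = 22×1 + 0
The gcd is 1. Working backward:
1 = 23 − 22
1 = −206 + 9·23
1 = 9·1259 − 55·206
So 206·(-55) ≡ 1 (mod 1259), and -55 ≡ 1204 (mod 1259).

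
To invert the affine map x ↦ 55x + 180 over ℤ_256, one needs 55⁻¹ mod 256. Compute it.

gcd(256, 55) by repeated division:
256 = 4×55 + 36
55 = 1×36 + 19
36 = 1×19 + 17
19 = 1×17 + 2
17 = 8×2 + 1
2 = 2×1 + 0
Since gcd(55, 256) = 1, back-substitute to write 1 as a combination:
1 = 17 − 8·2
1 = −8·19 + 9·17
1 = 9·36 − 17·19
1 = −17·55 + 26·36
1 = 26·256 − 121·55
Hence 55⁻¹ ≡ -121 ≡ 135 (mod 256).

135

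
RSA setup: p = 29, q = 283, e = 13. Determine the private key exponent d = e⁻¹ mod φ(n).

3037

φ(n) = (p−1)(q−1) = 28·282 = 7896.
Need d with 13·d ≡ 1 (mod 7896). Apply the extended Euclidean algorithm:
7896 = 607·13 + 5
13 = 2·5 + 3
5 = 1·3 + 2
3 = 1·2 + 1
2 = 2·1 + 0
Back-substitute:
1 = 3 − 2
1 = −5 + 2·3
1 = 2·13 − 5·5
1 = −5·7896 + 3037·13
So 13·3037 ≡ 1 (mod 7896), hence d = 3037.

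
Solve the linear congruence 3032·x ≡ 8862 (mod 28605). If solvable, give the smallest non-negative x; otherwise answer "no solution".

18966

First find gcd(3032, 28605):
28605 = 9*3032 + 1317
3032 = 2*1317 + 398
1317 = 3*398 + 123
398 = 3*123 + 29
123 = 4*29 + 7
29 = 4*7 + 1
7 = 7*1 + 0
gcd = 1, so a unique solution mod 28605 exists.
Back-substitute for the Bézout coefficients:
1 = 29 − 4·7
1 = −4·123 + 17·29
1 = 17·398 − 55·123
1 = −55·1317 + 182·398
1 = 182·3032 − 419·1317
1 = −419·28605 + 3953·3032
So 3032·(3953) ≡ 1 (mod 28605), giving 3032⁻¹ ≡ 3953.
x ≡ 3032⁻¹·8862 ≡ 3953·8862 ≡ 18966 (mod 28605).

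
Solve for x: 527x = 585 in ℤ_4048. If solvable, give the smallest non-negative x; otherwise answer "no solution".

823

First find gcd(527, 4048):
4048 = 7×527 + 359
527 = 1×359 + 168
359 = 2×168 + 23
168 = 7×23 + 7
23 = 3×7 + 2
7 = 3×2 + 1
2 = 2×1 + 0
gcd = 1, so a unique solution mod 4048 exists.
Back-substitute for the Bézout coefficients:
1 = 7 − 3·2
1 = −3·23 + 10·7
1 = 10·168 − 73·23
1 = −73·359 + 156·168
1 = 156·527 − 229·359
1 = −229·4048 + 1759·527
So 527·(1759) ≡ 1 (mod 4048), giving 527⁻¹ ≡ 1759.
x ≡ 527⁻¹·585 ≡ 1759·585 ≡ 823 (mod 4048).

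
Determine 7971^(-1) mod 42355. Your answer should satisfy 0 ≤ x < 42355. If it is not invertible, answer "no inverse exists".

41186

Apply the Euclidean algorithm to 42355 and 7971:
42355 = 5×7971 + 2500
7971 = 3×2500 + 471
2500 = 5×471 + 145
471 = 3×145 + 36
145 = 4×36 + 1
36 = 36×1 + 0
The gcd is 1. Working backward:
1 = 145 − 4·36
1 = −4·471 + 13·145
1 = 13·2500 − 69·471
1 = −69·7971 + 220·2500
1 = 220·42355 − 1169·7971
Hence 7971⁻¹ ≡ -1169 ≡ 41186 (mod 42355).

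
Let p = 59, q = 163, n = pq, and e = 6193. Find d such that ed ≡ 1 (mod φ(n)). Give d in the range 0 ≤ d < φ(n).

φ(n) = (p−1)(q−1) = 58·162 = 9396.
Need d with 6193·d ≡ 1 (mod 9396). Apply the extended Euclidean algorithm:
9396 = 1·6193 + 3203
6193 = 1·3203 + 2990
3203 = 1·2990 + 213
2990 = 14·213 + 8
213 = 26·8 + 5
8 = 1·5 + 3
5 = 1·3 + 2
3 = 1·2 + 1
2 = 2·1 + 0
Back-substitute:
1 = 3 − 2
1 = −5 + 2·3
1 = 2·8 − 3·5
1 = −3·213 + 80·8
1 = 80·2990 − 1123·213
1 = −1123·3203 + 1203·2990
1 = 1203·6193 − 2326·3203
1 = −2326·9396 + 3529·6193
So 6193·3529 ≡ 1 (mod 9396), hence d = 3529.

3529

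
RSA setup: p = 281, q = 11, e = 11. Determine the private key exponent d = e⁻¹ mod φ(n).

2291

φ(n) = (p−1)(q−1) = 280·10 = 2800.
Need d with 11·d ≡ 1 (mod 2800). Apply the extended Euclidean algorithm:
2800 = 254*11 + 6
11 = 1*6 + 5
6 = 1*5 + 1
5 = 5*1 + 0
Back-substitute:
1 = 6 − 5
1 = −11 + 2·6
1 = 2·2800 − 509·11
So 11·(-509) ≡ 1 (mod 2800), hence d ≡ -509 ≡ 2291 (mod 2800).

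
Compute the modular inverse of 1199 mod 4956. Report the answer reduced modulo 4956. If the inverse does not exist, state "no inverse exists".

2447

gcd(4956, 1199) by repeated division:
4956 = 4×1199 + 160
1199 = 7×160 + 79
160 = 2×79 + 2
79 = 39×2 + 1
2 = 2×1 + 0
gcd = 1, so the inverse exists. Back-substitute:
1 = 79 − 39·2
1 = −39·160 + 79·79
1 = 79·1199 − 592·160
1 = −592·4956 + 2447·1199
So 1199·2447 ≡ 1 (mod 4956).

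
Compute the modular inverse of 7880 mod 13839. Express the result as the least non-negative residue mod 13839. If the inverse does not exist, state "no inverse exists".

353

gcd(13839, 7880) by repeated division:
13839 = 1×7880 + 5959
7880 = 1×5959 + 1921
5959 = 3×1921 + 196
1921 = 9×196 + 157
196 = 1×157 + 39
157 = 4×39 + 1
39 = 39×1 + 0
Since gcd(7880, 13839) = 1, back-substitute to write 1 as a combination:
1 = 157 − 4·39
1 = −4·196 + 5·157
1 = 5·1921 − 49·196
1 = −49·5959 + 152·1921
1 = 152·7880 − 201·5959
1 = −201·13839 + 353·7880
So 7880·353 ≡ 1 (mod 13839).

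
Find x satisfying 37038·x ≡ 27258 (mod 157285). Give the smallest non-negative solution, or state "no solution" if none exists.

First find gcd(37038, 157285):
157285 = 4×37038 + 9133
37038 = 4×9133 + 506
9133 = 18×506 + 25
506 = 20×25 + 6
25 = 4×6 + 1
6 = 6×1 + 0
gcd = 1, so a unique solution mod 157285 exists.
Back-substitute for the Bézout coefficients:
1 = 25 − 4·6
1 = −4·506 + 81·25
1 = 81·9133 − 1462·506
1 = −1462·37038 + 5929·9133
1 = 5929·157285 − 25178·37038
So 37038·(-25178) ≡ 1 (mod 157285), giving 37038⁻¹ ≡ 132107.
x ≡ 37038⁻¹·27258 ≡ 132107·27258 ≡ 89816 (mod 157285).

89816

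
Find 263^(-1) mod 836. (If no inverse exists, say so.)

747

Apply the Euclidean algorithm to 836 and 263:
836 = 3×263 + 47
263 = 5×47 + 28
47 = 1×28 + 19
28 = 1×19 + 9
19 = 2×9 + 1
9 = 9×1 + 0
The gcd is 1. Working backward:
1 = 19 − 2·9
1 = −2·28 + 3·19
1 = 3·47 − 5·28
1 = −5·263 + 28·47
1 = 28·836 − 89·263
Hence 263⁻¹ ≡ -89 ≡ 747 (mod 836).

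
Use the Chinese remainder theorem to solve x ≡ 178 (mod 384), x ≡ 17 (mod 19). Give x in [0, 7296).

Write x = 178 + 384·k. Then 384·k ≡ 17 − 178 ≡ 10 (mod 19).
Need 384⁻¹ mod 19. Extended Euclid on (19, 4):
19 = 4×4 + 3
4 = 1×3 + 1
3 = 3×1 + 0
Back-substitute:
1 = 4 − 3
1 = −19 + 5·4
384⁻¹ ≡ 5 (mod 19), so k ≡ 5·10 ≡ 12 (mod 19).
x = 178 + 384·12 = 4786.

4786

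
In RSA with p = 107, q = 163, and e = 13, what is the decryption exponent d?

1321

φ(n) = (p−1)(q−1) = 106·162 = 17172.
Need d with 13·d ≡ 1 (mod 17172). Apply the extended Euclidean algorithm:
17172 = 1320×13 + 12
13 = 1×12 + 1
12 = 12×1 + 0
Back-substitute:
1 = 13 − 12
1 = −17172 + 1321·13
So 13·1321 ≡ 1 (mod 17172), hence d = 1321.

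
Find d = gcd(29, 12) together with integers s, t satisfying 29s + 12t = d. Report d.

Apply Euclid's algorithm to 29 and 12:
29 = 2×12 + 5
12 = 2×5 + 2
5 = 2×2 + 1
2 = 2×1 + 0
gcd(29, 12) = 1.
Express as a combination:
1 = 5 − 2·2
1 = −2·12 + 5·5
1 = 5·29 − 12·12
So 1 = (5)·29 + (-12)·12.

1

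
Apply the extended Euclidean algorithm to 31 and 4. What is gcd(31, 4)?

Repeated division:
31 = 7·4 + 3
4 = 1·3 + 1
3 = 3·1 + 0
gcd(31, 4) = 1.
Back-substituting:
1 = 4 − 3
1 = −31 + 8·4
So 1 = (-1)·31 + (8)·4.

1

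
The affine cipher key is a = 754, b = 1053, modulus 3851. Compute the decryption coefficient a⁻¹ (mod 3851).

618

gcd(3851, 754) by repeated division:
3851 = 5*754 + 81
754 = 9*81 + 25
81 = 3*25 + 6
25 = 4*6 + 1
6 = 6*1 + 0
gcd = 1, so the inverse exists. Back-substitute:
1 = 25 − 4·6
1 = −4·81 + 13·25
1 = 13·754 − 121·81
1 = −121·3851 + 618·754
So 754·618 ≡ 1 (mod 3851).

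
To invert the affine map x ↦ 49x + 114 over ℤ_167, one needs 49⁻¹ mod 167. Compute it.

75

Extended Euclidean algorithm:
167 = 3*49 + 20
49 = 2*20 + 9
20 = 2*9 + 2
9 = 4*2 + 1
2 = 2*1 + 0
gcd = 1, so the inverse exists. Back-substitute:
1 = 9 − 4·2
1 = −4·20 + 9·9
1 = 9·49 − 22·20
1 = −22·167 + 75·49
So 49·75 ≡ 1 (mod 167).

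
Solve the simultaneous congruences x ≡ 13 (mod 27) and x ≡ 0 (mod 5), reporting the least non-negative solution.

Write x = 13 + 27·k. Then 27·k ≡ 0 − 13 ≡ 2 (mod 5).
Need 27⁻¹ mod 5. Extended Euclid on (5, 2):
5 = 2*2 + 1
2 = 2*1 + 0
Back-substitute:
1 = 5 − 2·2
27⁻¹ ≡ 3 (mod 5), so k ≡ 3·2 ≡ 1 (mod 5).
x = 13 + 27·1 = 40.

40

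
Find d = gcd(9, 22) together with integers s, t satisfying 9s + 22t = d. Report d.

Repeated division:
22 = 2×9 + 4
9 = 2×4 + 1
4 = 4×1 + 0
gcd(9, 22) = 1.
Back-substituting:
1 = 9 − 2·4
1 = −2·22 + 5·9
So 1 = (-2)·22 + (5)·9.

1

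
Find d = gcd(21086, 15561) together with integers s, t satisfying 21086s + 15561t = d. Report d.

Euclidean algorithm:
21086 = 1*15561 + 5525
15561 = 2*5525 + 4511
5525 = 1*4511 + 1014
4511 = 4*1014 + 455
1014 = 2*455 + 104
455 = 4*104 + 39
104 = 2*39 + 26
39 = 1*26 + 13
26 = 2*13 + 0
gcd(21086, 15561) = 13.
Working backward:
13 = 39 − 26
13 = −104 + 3·39
13 = 3·455 − 13·104
13 = −13·1014 + 29·455
13 = 29·4511 − 129·1014
13 = −129·5525 + 158·4511
13 = 158·15561 − 445·5525
13 = −445·21086 + 603·15561
So 13 = (-445)·21086 + (603)·15561.

13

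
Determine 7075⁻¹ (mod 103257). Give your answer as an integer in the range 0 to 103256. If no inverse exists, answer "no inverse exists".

Extended Euclidean algorithm:
103257 = 14×7075 + 4207
7075 = 1×4207 + 2868
4207 = 1×2868 + 1339
2868 = 2×1339 + 190
1339 = 7×190 + 9
190 = 21×9 + 1
9 = 9×1 + 0
Since gcd(7075, 103257) = 1, back-substitute to write 1 as a combination:
1 = 190 − 21·9
1 = −21·1339 + 148·190
1 = 148·2868 − 317·1339
1 = −317·4207 + 465·2868
1 = 465·7075 − 782·4207
1 = −782·103257 + 11413·7075
So 7075·11413 ≡ 1 (mod 103257).

11413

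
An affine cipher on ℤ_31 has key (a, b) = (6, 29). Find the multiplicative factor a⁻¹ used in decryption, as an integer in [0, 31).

26

Apply the Euclidean algorithm to 31 and 6:
31 = 5×6 + 1
6 = 6×1 + 0
The gcd is 1. Working backward:
1 = 31 − 5·6
Hence 6⁻¹ ≡ -5 ≡ 26 (mod 31).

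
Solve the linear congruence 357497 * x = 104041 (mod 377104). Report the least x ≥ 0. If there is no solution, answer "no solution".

First find gcd(357497, 377104):
377104 = 1×357497 + 19607
357497 = 18×19607 + 4571
19607 = 4×4571 + 1323
4571 = 3×1323 + 602
1323 = 2×602 + 119
602 = 5×119 + 7
119 = 17×7 + 0
gcd = 7 and 7 | 104041, so solutions exist. Divide through by 7: 51071x ≡ 14863 (mod 53872).
Now find 51071⁻¹ mod 53872:
53872 = 1*51071 + 2801
51071 = 18*2801 + 653
2801 = 4*653 + 189
653 = 3*189 + 86
189 = 2*86 + 17
86 = 5*17 + 1
17 = 17*1 + 0
Back-substitute:
1 = 86 − 5·17
1 = −5·189 + 11·86
1 = 11·653 − 38·189
1 = −38·2801 + 163·653
1 = 163·51071 − 2972·2801
1 = −2972·53872 + 3135·51071
So 51071⁻¹ ≡ 3135 (mod 53872).
Then x ≡ 3135·14863 ≡ 50097 (mod 53872); the smallest non-negative solution is x = 50097.

50097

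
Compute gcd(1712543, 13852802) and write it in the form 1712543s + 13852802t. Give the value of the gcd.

Repeated division:
13852802 = 8·1712543 + 152458
1712543 = 11·152458 + 35505
152458 = 4·35505 + 10438
35505 = 3·10438 + 4191
10438 = 2·4191 + 2056
4191 = 2·2056 + 79
2056 = 26·79 + 2
79 = 39·2 + 1
2 = 2·1 + 0
gcd(1712543, 13852802) = 1.
Working backward:
1 = 79 − 39·2
1 = −39·2056 + 1015·79
1 = 1015·4191 − 2069·2056
1 = −2069·10438 + 5153·4191
1 = 5153·35505 − 17528·10438
1 = −17528·152458 + 75265·35505
1 = 75265·1712543 − 845443·152458
1 = −845443·13852802 + 6838809·1712543
So 1 = (-845443)·13852802 + (6838809)·1712543.

1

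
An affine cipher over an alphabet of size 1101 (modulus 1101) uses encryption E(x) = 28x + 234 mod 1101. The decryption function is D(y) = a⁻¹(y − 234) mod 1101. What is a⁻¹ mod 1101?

118

Apply the Euclidean algorithm to 1101 and 28:
1101 = 39·28 + 9
28 = 3·9 + 1
9 = 9·1 + 0
The gcd is 1. Working backward:
1 = 28 − 3·9
1 = −3·1101 + 118·28
So 28·118 ≡ 1 (mod 1101).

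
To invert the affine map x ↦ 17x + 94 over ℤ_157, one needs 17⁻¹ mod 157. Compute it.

37

gcd(157, 17) by repeated division:
157 = 9·17 + 4
17 = 4·4 + 1
4 = 4·1 + 0
gcd = 1, so the inverse exists. Back-substitute:
1 = 17 − 4·4
1 = −4·157 + 37·17
So 17·37 ≡ 1 (mod 157).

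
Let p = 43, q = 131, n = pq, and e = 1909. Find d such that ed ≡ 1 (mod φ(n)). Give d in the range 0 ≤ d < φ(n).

φ(n) = (p−1)(q−1) = 42·130 = 5460.
Need d with 1909·d ≡ 1 (mod 5460). Apply the extended Euclidean algorithm:
5460 = 2*1909 + 1642
1909 = 1*1642 + 267
1642 = 6*267 + 40
267 = 6*40 + 27
40 = 1*27 + 13
27 = 2*13 + 1
13 = 13*1 + 0
Back-substitute:
1 = 27 − 2·13
1 = −2·40 + 3·27
1 = 3·267 − 20·40
1 = −20·1642 + 123·267
1 = 123·1909 − 143·1642
1 = −143·5460 + 409·1909
So 1909·409 ≡ 1 (mod 5460), hence d = 409.

409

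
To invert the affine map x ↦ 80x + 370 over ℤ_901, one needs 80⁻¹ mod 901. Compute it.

214

Extended Euclidean algorithm:
901 = 11·80 + 21
80 = 3·21 + 17
21 = 1·17 + 4
17 = 4·4 + 1
4 = 4·1 + 0
The gcd is 1. Working backward:
1 = 17 − 4·4
1 = −4·21 + 5·17
1 = 5·80 − 19·21
1 = −19·901 + 214·80
So 80·214 ≡ 1 (mod 901).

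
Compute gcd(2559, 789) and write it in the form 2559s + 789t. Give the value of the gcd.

3

Apply Euclid's algorithm to 2559 and 789:
2559 = 3·789 + 192
789 = 4·192 + 21
192 = 9·21 + 3
21 = 7·3 + 0
gcd(2559, 789) = 3.
Working backward:
3 = 192 − 9·21
3 = −9·789 + 37·192
3 = 37·2559 − 120·789
So 3 = (37)·2559 + (-120)·789.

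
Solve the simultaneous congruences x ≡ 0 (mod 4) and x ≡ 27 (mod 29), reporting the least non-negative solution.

Write x = 0 + 4·k. Then 4·k ≡ 27 − 0 ≡ 27 (mod 29).
Need 4⁻¹ mod 29. Extended Euclid on (29, 4):
29 = 7×4 + 1
4 = 4×1 + 0
Back-substitute:
1 = 29 − 7·4
4⁻¹ ≡ 22 (mod 29), so k ≡ 22·27 ≡ 14 (mod 29).
x = 0 + 4·14 = 56.

56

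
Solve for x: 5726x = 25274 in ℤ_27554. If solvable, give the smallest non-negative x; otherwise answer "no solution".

9157

First find gcd(5726, 27554):
27554 = 4*5726 + 4650
5726 = 1*4650 + 1076
4650 = 4*1076 + 346
1076 = 3*346 + 38
346 = 9*38 + 4
38 = 9*4 + 2
4 = 2*2 + 0
gcd = 2 and 2 | 25274, so solutions exist. Divide through by 2: 2863x ≡ 12637 (mod 13777).
Now find 2863⁻¹ mod 13777:
13777 = 4*2863 + 2325
2863 = 1*2325 + 538
2325 = 4*538 + 173
538 = 3*173 + 19
173 = 9*19 + 2
19 = 9*2 + 1
2 = 2*1 + 0
Back-substitute:
1 = 19 − 9·2
1 = −9·173 + 82·19
1 = 82·538 − 255·173
1 = −255·2325 + 1102·538
1 = 1102·2863 − 1357·2325
1 = −1357·13777 + 6530·2863
So 2863⁻¹ ≡ 6530 (mod 13777).
Then x ≡ 6530·12637 ≡ 9157 (mod 13777); the smallest non-negative solution is x = 9157.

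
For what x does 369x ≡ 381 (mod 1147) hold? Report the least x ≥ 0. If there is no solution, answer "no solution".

First find gcd(369, 1147):
1147 = 3×369 + 40
369 = 9×40 + 9
40 = 4×9 + 4
9 = 2×4 + 1
4 = 4×1 + 0
gcd = 1, so a unique solution mod 1147 exists.
Back-substitute for the Bézout coefficients:
1 = 9 − 2·4
1 = −2·40 + 9·9
1 = 9·369 − 83·40
1 = −83·1147 + 258·369
So 369·(258) ≡ 1 (mod 1147), giving 369⁻¹ ≡ 258.
x ≡ 369⁻¹·381 ≡ 258·381 ≡ 803 (mod 1147).

803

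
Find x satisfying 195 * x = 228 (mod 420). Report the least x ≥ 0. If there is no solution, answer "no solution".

gcd(195, 420):
420 = 2*195 + 30
195 = 6*30 + 15
30 = 2*15 + 0
gcd = 15, but 15 ∤ 228, so the congruence has no solution.

no solution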